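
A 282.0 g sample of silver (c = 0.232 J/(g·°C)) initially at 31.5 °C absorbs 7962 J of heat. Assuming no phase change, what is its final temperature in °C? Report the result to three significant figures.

ΔT = q / (m c) = 7962 / (282.0 × 0.232) = 121.7 °C
T_f = 31.5 + 121.7 = 153.2 °C

T_f = 153 °C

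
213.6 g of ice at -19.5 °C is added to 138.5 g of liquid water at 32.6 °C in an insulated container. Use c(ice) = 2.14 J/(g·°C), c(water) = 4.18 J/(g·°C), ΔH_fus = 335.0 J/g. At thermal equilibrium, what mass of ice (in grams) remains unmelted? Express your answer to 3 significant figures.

Heat to warm all ice to 0 °C: 213.6×2.14×19.5 = 8913.5 J
Heat released by water cooling to 0 °C: 138.5×4.18×32.6 = 18873 J
18873 J < 8913.5 + 213.6×335.0 = 80469.5 J, so not all ice melts; final T = 0 °C.
Heat left for melting: 18873 − 8913.5 = 9959.5 J
Mass melted = 9959.5 / 335.0 = 29.73 g
Ice remaining = 213.6 − 29.73 = 183.87 g

m_ice remaining = 184 g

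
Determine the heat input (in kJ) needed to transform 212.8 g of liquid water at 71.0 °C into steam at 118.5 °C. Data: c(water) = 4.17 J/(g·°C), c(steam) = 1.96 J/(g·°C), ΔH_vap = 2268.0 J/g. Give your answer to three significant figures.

q = 516 kJ

q1 (heat water 71.0→100.0 °C): 212.8 × 4.17 × 29.0 = 25734 J
q2 (vaporize at 100 °C): 212.8 × 2268.0 = 482630 J
q3 (heat steam 100.0→118.5 °C): 212.8 × 1.96 × 18.5 = 7716 J
Total: 25734 + 482630 + 7716 = 516080 J = 516 kJ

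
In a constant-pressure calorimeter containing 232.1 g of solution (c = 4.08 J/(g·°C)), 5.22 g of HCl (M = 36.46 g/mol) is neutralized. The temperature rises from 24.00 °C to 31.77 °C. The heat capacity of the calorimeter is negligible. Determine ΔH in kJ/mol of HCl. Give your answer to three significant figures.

|ΔT| = |31.77 − 24.00| = 7.77 °C
|q_surr| = (232.1 × 4.08) × 7.77 = 946.968 × 7.77 = 7358 J
n(HCl) = 5.22 / 36.46 = 0.1432 mol
Temperature rose, so q_rxn = −|q_surr| = -7.358 kJ
ΔH = q_rxn / n = -51.38 kJ/mol

ΔH = -51.4 kJ/mol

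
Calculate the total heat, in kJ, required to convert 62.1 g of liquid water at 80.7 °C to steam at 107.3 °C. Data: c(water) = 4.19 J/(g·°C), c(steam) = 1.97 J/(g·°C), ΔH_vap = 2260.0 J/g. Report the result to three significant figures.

q = 146 kJ

q1 (heat water 80.7→100.0 °C): 62.1 × 4.19 × 19.3 = 5022 J
q2 (vaporize at 100 °C): 62.1 × 2260.0 = 140346 J
q3 (heat steam 100.0→107.3 °C): 62.1 × 1.97 × 7.3 = 893 J
Total: 5022 + 140346 + 893 = 146261 J = 146 kJ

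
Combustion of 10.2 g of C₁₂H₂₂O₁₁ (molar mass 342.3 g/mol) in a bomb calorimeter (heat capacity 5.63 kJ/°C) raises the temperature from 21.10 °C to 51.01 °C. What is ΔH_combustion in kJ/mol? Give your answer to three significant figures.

ΔH = -5650 kJ/mol

ΔT = 51.01 − 21.10 = 29.91 °C
q_cal = C_cal × ΔT = 5.63 × 29.91 = 168.3933 kJ
n = 10.2 / 342.3 = 0.02980 mol
q_rxn = −q_cal = -168.3933 kJ
ΔH = -168.3933 / 0.02980 = -5651 kJ/mol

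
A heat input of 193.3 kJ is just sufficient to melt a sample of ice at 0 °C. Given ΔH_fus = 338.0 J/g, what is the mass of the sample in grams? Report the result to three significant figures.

m = q / ΔH_fus = 193300 J / 338.0 J/g = 572 g

m = 572 g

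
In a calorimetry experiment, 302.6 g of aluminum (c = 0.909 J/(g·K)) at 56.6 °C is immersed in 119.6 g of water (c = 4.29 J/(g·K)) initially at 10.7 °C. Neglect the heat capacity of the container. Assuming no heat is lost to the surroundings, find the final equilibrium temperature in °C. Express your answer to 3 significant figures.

Heat lost by aluminum = heat gained by water.
(302.6)(0.909)(56.6 − T) = (119.6)(4.29)(T − 10.7)
275.0634 (56.6 − T) = 513.084 (T − 10.7)
15569 − 275.0634 T = 513.084 T − 5490.0
21059.0 = 788.1474 T
T = 26.72 °C

T_f = 26.7 °C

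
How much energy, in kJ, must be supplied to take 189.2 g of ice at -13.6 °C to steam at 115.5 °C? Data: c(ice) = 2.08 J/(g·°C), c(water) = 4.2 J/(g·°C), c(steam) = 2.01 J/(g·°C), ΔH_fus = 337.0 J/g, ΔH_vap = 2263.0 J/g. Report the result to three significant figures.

q1 (heat ice -13.6→0.0 °C): 189.2 × 2.08 × 13.6 = 5352 J
q2 (melt at 0 °C): 189.2 × 337.0 = 63760 J
q3 (heat water 0.0→100.0 °C): 189.2 × 4.2 × 100.0 = 79464 J
q4 (vaporize at 100 °C): 189.2 × 2263.0 = 428160 J
q5 (heat steam 100.0→115.5 °C): 189.2 × 2.01 × 15.5 = 5895 J
Total: 5352 + 63760 + 79464 + 428160 + 5895 = 582631 J = 583 kJ

q = 583 kJ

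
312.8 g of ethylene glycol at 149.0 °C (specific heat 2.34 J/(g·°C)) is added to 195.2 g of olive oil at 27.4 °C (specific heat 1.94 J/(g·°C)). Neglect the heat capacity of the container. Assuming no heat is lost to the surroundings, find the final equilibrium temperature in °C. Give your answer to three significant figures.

Heat lost by ethylene glycol = heat gained by olive oil.
(312.8)(2.34)(149.0 − T) = (195.2)(1.94)(T − 27.4)
731.952 (149.0 − T) = 378.688 (T − 27.4)
109060 − 731.952 T = 378.688 T − 10376
119436 = 1110.640 T
T = 107.5 °C

T_f = 108 °C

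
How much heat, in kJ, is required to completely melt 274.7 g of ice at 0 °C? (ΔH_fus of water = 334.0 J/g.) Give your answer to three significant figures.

q = 91.7 kJ

q = m × ΔH_fus = 274.7 × 334.0 = 91749.8 J = 91.7 kJ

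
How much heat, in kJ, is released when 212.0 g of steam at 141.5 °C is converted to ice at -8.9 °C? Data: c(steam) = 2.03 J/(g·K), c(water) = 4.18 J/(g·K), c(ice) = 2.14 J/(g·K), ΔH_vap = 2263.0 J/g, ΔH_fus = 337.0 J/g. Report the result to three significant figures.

q = 662 kJ

q1 (cool steam 141.5→100 °C): 212.0 × 2.03 × 41.5 = 17860 J
q2 (condense at 100 °C): 212.0 × 2263.0 = 479756 J
q3 (cool water 100→0 °C): 212.0 × 4.18 × 100.0 = 88616 J
q4 (freeze at 0 °C): 212.0 × 337.0 = 71444 J
q5 (cool ice 0→-8.9 °C): 212.0 × 2.14 × 8.9 = 4038 J
Total: 17860 + 479756 + 88616 + 71444 + 4038 = 661714 J = 662 kJ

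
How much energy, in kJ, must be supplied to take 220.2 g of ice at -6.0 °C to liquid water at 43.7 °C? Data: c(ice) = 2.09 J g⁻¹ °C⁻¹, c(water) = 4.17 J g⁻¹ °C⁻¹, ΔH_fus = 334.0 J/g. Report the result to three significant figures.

q1 (heat ice -6.0→0.0 °C): 220.2 × 2.09 × 6.0 = 2761 J
q2 (melt at 0 °C): 220.2 × 334.0 = 73547 J
q3 (heat water 0.0→43.7 °C): 220.2 × 4.17 × 43.7 = 40127 J
Total: 2761 + 73547 + 40127 = 116435 J = 116 kJ

q = 116 kJ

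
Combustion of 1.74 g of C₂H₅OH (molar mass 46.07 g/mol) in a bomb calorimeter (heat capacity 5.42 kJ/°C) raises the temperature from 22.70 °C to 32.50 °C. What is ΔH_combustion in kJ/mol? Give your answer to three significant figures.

ΔT = 32.50 − 22.70 = 9.80 °C
q_cal = C_cal × ΔT = 5.42 × 9.80 = 53.116 kJ
n = 1.74 / 46.07 = 0.03777 mol
q_rxn = −q_cal = -53.116 kJ
ΔH = -53.116 / 0.03777 = -1406 kJ/mol

ΔH = -1410 kJ/mol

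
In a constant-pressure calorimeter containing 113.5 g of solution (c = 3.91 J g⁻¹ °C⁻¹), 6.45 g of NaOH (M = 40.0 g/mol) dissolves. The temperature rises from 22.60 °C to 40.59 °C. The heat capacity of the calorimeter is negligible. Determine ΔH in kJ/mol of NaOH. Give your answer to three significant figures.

|ΔT| = |40.59 − 22.60| = 17.99 °C
|q_surr| = (113.5 × 3.91) × 17.99 = 443.785 × 17.99 = 7984 J
n(NaOH) = 6.45 / 40.0 = 0.1613 mol
Temperature rose, so q_rxn = −|q_surr| = -7.984 kJ
ΔH = q_rxn / n = -49.50 kJ/mol

ΔH = -49.5 kJ/mol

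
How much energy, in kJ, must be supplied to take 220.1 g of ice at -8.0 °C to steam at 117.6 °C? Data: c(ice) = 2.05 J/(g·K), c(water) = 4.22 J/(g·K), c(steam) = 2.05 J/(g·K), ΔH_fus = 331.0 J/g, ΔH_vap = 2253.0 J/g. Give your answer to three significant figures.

q = 673 kJ

q1 (heat ice -8.0→0.0 °C): 220.1 × 2.05 × 8.0 = 3610 J
q2 (melt at 0 °C): 220.1 × 331.0 = 72853 J
q3 (heat water 0.0→100.0 °C): 220.1 × 4.22 × 100.0 = 92882 J
q4 (vaporize at 100 °C): 220.1 × 2253.0 = 495885 J
q5 (heat steam 100.0→117.6 °C): 220.1 × 2.05 × 17.6 = 7941 J
Total: 3610 + 72853 + 92882 + 495885 + 7941 = 673171 J = 673 kJ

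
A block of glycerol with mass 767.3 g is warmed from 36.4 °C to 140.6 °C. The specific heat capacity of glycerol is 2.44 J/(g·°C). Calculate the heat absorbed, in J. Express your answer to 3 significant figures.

q = m c ΔT = 767.3 × 2.44 × (140.6 − 36.4)
q = 767.3 × 2.44 × 104.2 = 195100 J

q = 195000 J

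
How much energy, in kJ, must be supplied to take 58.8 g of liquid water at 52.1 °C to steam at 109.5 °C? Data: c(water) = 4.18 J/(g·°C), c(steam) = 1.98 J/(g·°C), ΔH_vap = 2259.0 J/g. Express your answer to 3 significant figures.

q = 146 kJ

q1 (heat water 52.1→100.0 °C): 58.8 × 4.18 × 47.9 = 11773 J
q2 (vaporize at 100 °C): 58.8 × 2259.0 = 132829 J
q3 (heat steam 100.0→109.5 °C): 58.8 × 1.98 × 9.5 = 1106 J
Total: 11773 + 132829 + 1106 = 145708 J = 146 kJ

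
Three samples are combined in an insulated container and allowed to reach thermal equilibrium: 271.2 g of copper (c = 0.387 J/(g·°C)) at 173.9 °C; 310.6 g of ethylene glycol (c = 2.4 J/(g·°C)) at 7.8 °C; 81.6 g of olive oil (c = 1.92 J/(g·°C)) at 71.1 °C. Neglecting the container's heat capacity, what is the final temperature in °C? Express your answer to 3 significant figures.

T_f = 35.0 °C

Σ mᵢcᵢ(T − Tᵢ) = 0  ⇒  T = Σ mᵢcᵢTᵢ / Σ mᵢcᵢ
Σ mᵢcᵢ = 271.2×0.387 + 310.6×2.4 + 81.6×1.92 = 1007.0664
Σ mᵢcᵢTᵢ = 104.9544×173.9 + 745.44×7.8 + 156.672×71.1 = 35205
T = 35205 / 1007.0664 = 34.96 °C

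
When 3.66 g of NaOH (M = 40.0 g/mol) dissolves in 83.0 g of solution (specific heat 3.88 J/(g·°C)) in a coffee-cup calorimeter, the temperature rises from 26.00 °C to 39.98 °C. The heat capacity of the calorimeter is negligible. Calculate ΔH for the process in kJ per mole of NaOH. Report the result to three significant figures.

ΔH = -49.2 kJ/mol

|ΔT| = |39.98 − 26.00| = 13.98 °C
|q_surr| = (83.0 × 3.88) × 13.98 = 322.04 × 13.98 = 4502 J
n(NaOH) = 3.66 / 40.0 = 0.09150 mol
Temperature rose, so q_rxn = −|q_surr| = -4.502 kJ
ΔH = q_rxn / n = -49.20 kJ/mol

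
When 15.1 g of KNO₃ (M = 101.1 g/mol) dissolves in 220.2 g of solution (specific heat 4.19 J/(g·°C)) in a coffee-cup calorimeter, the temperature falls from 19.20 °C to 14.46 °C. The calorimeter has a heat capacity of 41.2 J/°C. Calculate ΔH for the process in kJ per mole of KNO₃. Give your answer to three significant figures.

|ΔT| = |14.46 − 19.20| = 4.74 °C
|q_surr| = (220.2 × 4.19 + 41.2) × 4.74 = 963.838 × 4.74 = 4569 J
n(KNO₃) = 15.1 / 101.1 = 0.1494 mol
Temperature fell, so q_rxn = +|q_surr| = 4.569 kJ
ΔH = q_rxn / n = 30.58 kJ/mol

ΔH = 30.6 kJ/mol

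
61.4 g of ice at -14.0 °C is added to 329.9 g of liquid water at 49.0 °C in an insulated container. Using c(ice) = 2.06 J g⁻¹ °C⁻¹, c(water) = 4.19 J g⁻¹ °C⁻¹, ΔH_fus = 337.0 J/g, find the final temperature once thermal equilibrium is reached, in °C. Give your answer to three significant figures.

T_f = 27.6 °C

Heat to bring ice to 0 °C and melt it: q₁ = 61.4×2.06×14.0 + 61.4×337.0 = 22463 J
Heat the water can supply cooling to 0 °C: 329.9×4.19×49.0 = 67731.8 J > q₁, so all ice melts.
Energy balance: 329.9×4.19×(49.0 − T) = 22463 + 61.4×4.19×(T − 0)
1382.281(49.0 − T) = 22463 + 257.266 T
67731.8 − 22463 = 1639.547 T
T = 45268.8 / 1639.547 = 27.61 °C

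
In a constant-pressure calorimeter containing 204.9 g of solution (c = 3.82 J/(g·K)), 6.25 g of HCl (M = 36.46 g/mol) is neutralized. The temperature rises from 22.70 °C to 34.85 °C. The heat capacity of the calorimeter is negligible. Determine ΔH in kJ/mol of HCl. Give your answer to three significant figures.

|ΔT| = |34.85 − 22.70| = 12.15 °C
|q_surr| = (204.9 × 3.82) × 12.15 = 782.718 × 12.15 = 9510 J
n(HCl) = 6.25 / 36.46 = 0.1714 mol
Temperature rose, so q_rxn = −|q_surr| = -9.510 kJ
ΔH = q_rxn / n = -55.48 kJ/mol

ΔH = -55.5 kJ/mol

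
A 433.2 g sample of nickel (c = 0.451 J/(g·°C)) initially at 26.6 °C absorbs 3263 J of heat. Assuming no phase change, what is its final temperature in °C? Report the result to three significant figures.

T_f = 43.3 °C

ΔT = q / (m c) = 3263 / (433.2 × 0.451) = 16.70 °C
T_f = 26.6 + 16.70 = 43.30 °C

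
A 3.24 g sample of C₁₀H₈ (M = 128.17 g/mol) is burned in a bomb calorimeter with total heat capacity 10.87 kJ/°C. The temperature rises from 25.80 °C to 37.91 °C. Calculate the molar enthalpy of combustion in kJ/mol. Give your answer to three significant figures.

ΔT = 37.91 − 25.80 = 12.11 °C
q_cal = C_cal × ΔT = 10.87 × 12.11 = 131.6357 kJ
n = 3.24 / 128.17 = 0.02528 mol
q_rxn = −q_cal = -131.6357 kJ
ΔH = -131.6357 / 0.02528 = -5207 kJ/mol

ΔH = -5210 kJ/mol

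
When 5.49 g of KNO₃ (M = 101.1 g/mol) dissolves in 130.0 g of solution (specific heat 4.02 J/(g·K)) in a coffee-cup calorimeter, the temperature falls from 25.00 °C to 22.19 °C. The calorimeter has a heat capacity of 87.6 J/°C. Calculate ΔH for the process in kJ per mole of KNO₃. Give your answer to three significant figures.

|ΔT| = |22.19 − 25.00| = 2.81 °C
|q_surr| = (130.0 × 4.02 + 87.6) × 2.81 = 610.2 × 2.81 = 1715 J
n(KNO₃) = 5.49 / 101.1 = 0.05430 mol
Temperature fell, so q_rxn = +|q_surr| = 1.715 kJ
ΔH = q_rxn / n = 31.58 kJ/mol

ΔH = 31.6 kJ/mol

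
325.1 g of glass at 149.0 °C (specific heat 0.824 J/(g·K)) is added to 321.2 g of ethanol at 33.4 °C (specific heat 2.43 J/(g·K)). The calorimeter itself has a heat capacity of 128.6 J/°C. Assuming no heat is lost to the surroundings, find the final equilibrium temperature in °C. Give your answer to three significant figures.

T_f = 59.7 °C

Heat lost by glass = heat gained by ethanol + calorimeter.
(325.1)(0.824)(149.0 − T) = [(321.2)(2.43) + 128.6](T − 33.4)
267.8824 (149.0 − T) = 909.116 (T − 33.4)
39914 − 267.8824 T = 909.116 T − 30364
70278 = 1176.9984 T
T = 59.71 °C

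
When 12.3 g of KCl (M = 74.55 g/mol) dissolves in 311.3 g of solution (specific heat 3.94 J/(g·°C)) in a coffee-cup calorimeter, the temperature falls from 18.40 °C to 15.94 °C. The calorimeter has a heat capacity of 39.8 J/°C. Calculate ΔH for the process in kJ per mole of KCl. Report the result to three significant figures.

ΔH = 18.9 kJ/mol

|ΔT| = |15.94 − 18.40| = 2.46 °C
|q_surr| = (311.3 × 3.94 + 39.8) × 2.46 = 1266.322 × 2.46 = 3115 J
n(KCl) = 12.3 / 74.55 = 0.1650 mol
Temperature fell, so q_rxn = +|q_surr| = 3.115 kJ
ΔH = q_rxn / n = 18.88 kJ/mol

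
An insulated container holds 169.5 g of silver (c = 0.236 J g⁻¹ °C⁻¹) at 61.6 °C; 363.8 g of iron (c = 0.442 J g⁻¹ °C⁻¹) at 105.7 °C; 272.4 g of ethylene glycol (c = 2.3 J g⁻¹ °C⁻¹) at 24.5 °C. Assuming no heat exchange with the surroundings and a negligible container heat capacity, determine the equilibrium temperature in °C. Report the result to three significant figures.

Σ mᵢcᵢ(T − Tᵢ) = 0  ⇒  T = Σ mᵢcᵢTᵢ / Σ mᵢcᵢ
Σ mᵢcᵢ = 169.5×0.236 + 363.8×0.442 + 272.4×2.3 = 827.3216
Σ mᵢcᵢTᵢ = 40.002×61.6 + 160.7996×105.7 + 626.52×24.5 = 34810
T = 34810 / 827.3216 = 42.08 °C

T_f = 42.1 °C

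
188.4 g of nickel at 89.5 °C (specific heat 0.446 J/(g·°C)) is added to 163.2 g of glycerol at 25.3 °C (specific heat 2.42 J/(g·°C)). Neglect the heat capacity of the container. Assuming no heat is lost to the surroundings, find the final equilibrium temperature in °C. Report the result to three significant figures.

Heat lost by nickel = heat gained by glycerol.
(188.4)(0.446)(89.5 − T) = (163.2)(2.42)(T − 25.3)
84.0264 (89.5 − T) = 394.944 (T − 25.3)
7520.4 − 84.0264 T = 394.944 T − 9992.1
17512.5 = 478.9704 T
T = 36.56 °C

T_f = 36.6 °C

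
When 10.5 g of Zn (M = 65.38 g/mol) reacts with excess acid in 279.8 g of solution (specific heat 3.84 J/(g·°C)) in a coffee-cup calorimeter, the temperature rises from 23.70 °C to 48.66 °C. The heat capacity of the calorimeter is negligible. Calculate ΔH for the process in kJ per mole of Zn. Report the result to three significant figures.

|ΔT| = |48.66 − 23.70| = 24.96 °C
|q_surr| = (279.8 × 3.84) × 24.96 = 1074.432 × 24.96 = 26820 J
n(Zn) = 10.5 / 65.38 = 0.1606 mol
Temperature rose, so q_rxn = −|q_surr| = -26.82 kJ
ΔH = q_rxn / n = -167.0 kJ/mol

ΔH = -167 kJ/mol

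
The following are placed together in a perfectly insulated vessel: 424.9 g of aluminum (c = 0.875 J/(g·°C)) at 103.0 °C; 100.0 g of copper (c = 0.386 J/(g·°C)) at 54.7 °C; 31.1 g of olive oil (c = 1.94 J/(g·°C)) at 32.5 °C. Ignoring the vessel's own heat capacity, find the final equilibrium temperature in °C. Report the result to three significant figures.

T_f = 90.0 °C

Σ mᵢcᵢ(T − Tᵢ) = 0  ⇒  T = Σ mᵢcᵢTᵢ / Σ mᵢcᵢ
Σ mᵢcᵢ = 424.9×0.875 + 100.0×0.386 + 31.1×1.94 = 470.7215
Σ mᵢcᵢTᵢ = 371.7875×103.0 + 38.6×54.7 + 60.334×32.5 = 42366
T = 42366 / 470.7215 = 90.00 °C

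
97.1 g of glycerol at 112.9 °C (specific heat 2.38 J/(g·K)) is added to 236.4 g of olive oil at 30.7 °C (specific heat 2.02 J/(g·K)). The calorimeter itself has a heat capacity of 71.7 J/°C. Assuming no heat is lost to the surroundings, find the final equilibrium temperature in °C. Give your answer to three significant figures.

Heat lost by glycerol = heat gained by olive oil + calorimeter.
(97.1)(2.38)(112.9 − T) = [(236.4)(2.02) + 71.7](T − 30.7)
231.098 (112.9 − T) = 549.228 (T − 30.7)
26091 − 231.098 T = 549.228 T − 16861
42952 = 780.326 T
T = 55.04 °C

T_f = 55.0 °C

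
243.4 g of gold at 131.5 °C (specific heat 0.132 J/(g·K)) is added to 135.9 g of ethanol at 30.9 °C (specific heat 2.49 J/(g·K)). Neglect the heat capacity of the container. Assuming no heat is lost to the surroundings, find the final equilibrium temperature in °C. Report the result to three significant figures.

T_f = 39.6 °C

Heat lost by gold = heat gained by ethanol.
(243.4)(0.132)(131.5 − T) = (135.9)(2.49)(T − 30.9)
32.1288 (131.5 − T) = 338.391 (T − 30.9)
4224.9 − 32.1288 T = 338.391 T − 10456
14680.9 = 370.5198 T
T = 39.62 °C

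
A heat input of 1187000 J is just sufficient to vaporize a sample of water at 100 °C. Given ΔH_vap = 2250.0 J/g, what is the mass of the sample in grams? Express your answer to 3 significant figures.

m = 528 g

m = q / ΔH_vap = 1187000 J / 2250.0 J/g = 528 g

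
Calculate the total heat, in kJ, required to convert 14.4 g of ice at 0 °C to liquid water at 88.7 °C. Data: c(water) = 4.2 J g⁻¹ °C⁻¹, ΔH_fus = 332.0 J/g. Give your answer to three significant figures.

q = 10.1 kJ

q1 (melt at 0 °C): 14.4 × 332.0 = 4781 J
q2 (heat water 0.0→88.7 °C): 14.4 × 4.2 × 88.7 = 5365 J
Total: 4781 + 5365 = 10146 J = 10.1 kJ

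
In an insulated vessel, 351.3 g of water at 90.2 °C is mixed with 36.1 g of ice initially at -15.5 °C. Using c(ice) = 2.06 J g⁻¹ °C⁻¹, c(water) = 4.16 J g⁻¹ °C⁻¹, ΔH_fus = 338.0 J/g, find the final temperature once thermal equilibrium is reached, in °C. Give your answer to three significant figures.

Heat to bring ice to 0 °C and melt it: q₁ = 36.1×2.06×15.5 + 36.1×338.0 = 13354 J
Heat the water can supply cooling to 0 °C: 351.3×4.16×90.2 = 131819 J > q₁, so all ice melts.
Energy balance: 351.3×4.16×(90.2 − T) = 13354 + 36.1×4.16×(T − 0)
1461.408(90.2 − T) = 13354 + 150.176 T
131819 − 13354 = 1611.584 T
T = 118465 / 1611.584 = 73.51 °C

T_f = 73.5 °C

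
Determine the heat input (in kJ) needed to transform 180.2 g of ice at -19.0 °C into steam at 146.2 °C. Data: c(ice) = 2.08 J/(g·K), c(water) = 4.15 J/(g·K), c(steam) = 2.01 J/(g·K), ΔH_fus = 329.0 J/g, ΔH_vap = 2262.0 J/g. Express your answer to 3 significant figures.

q1 (heat ice -19.0→0.0 °C): 180.2 × 2.08 × 19.0 = 7122 J
q2 (melt at 0 °C): 180.2 × 329.0 = 59286 J
q3 (heat water 0.0→100.0 °C): 180.2 × 4.15 × 100.0 = 74783 J
q4 (vaporize at 100 °C): 180.2 × 2262.0 = 407612 J
q5 (heat steam 100.0→146.2 °C): 180.2 × 2.01 × 46.2 = 16734 J
Total: 7122 + 59286 + 74783 + 407612 + 16734 = 565537 J = 566 kJ

q = 566 kJ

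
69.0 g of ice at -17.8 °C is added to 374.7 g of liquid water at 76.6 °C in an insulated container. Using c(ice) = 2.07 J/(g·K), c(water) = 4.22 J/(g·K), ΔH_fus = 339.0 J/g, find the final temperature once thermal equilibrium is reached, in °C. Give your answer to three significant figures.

T_f = 50.8 °C

Heat to bring ice to 0 °C and melt it: q₁ = 69.0×2.07×17.8 + 69.0×339.0 = 25933 J
Heat the water can supply cooling to 0 °C: 374.7×4.22×76.6 = 121123 J > q₁, so all ice melts.
Energy balance: 374.7×4.22×(76.6 − T) = 25933 + 69.0×4.22×(T − 0)
1581.234(76.6 − T) = 25933 + 291.18 T
121123 − 25933 = 1872.414 T
T = 95190 / 1872.414 = 50.84 °C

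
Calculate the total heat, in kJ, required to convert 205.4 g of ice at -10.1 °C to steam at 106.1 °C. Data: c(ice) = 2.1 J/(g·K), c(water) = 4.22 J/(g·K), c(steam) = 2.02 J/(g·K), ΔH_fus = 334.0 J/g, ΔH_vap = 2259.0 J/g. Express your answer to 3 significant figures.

q1 (heat ice -10.1→0.0 °C): 205.4 × 2.1 × 10.1 = 4357 J
q2 (melt at 0 °C): 205.4 × 334.0 = 68604 J
q3 (heat water 0.0→100.0 °C): 205.4 × 4.22 × 100.0 = 86679 J
q4 (vaporize at 100 °C): 205.4 × 2259.0 = 463999 J
q5 (heat steam 100.0→106.1 °C): 205.4 × 2.02 × 6.1 = 2531 J
Total: 4357 + 68604 + 86679 + 463999 + 2531 = 626170 J = 626 kJ

q = 626 kJ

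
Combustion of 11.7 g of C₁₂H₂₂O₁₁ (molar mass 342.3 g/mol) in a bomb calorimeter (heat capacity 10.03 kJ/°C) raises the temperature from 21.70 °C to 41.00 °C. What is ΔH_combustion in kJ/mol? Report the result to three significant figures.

ΔH = -5660 kJ/mol

ΔT = 41.00 − 21.70 = 19.30 °C
q_cal = C_cal × ΔT = 10.03 × 19.30 = 193.579 kJ
n = 11.7 / 342.3 = 0.03418 mol
q_rxn = −q_cal = -193.579 kJ
ΔH = -193.579 / 0.03418 = -5664 kJ/mol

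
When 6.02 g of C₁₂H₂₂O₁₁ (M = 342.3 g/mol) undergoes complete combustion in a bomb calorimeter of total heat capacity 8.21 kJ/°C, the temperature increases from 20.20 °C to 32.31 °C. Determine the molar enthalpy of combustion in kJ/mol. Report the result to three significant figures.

ΔH = -5650 kJ/mol

ΔT = 32.31 − 20.20 = 12.11 °C
q_cal = C_cal × ΔT = 8.21 × 12.11 = 99.4231 kJ
n = 6.02 / 342.3 = 0.01759 mol
q_rxn = −q_cal = -99.4231 kJ
ΔH = -99.4231 / 0.01759 = -5652 kJ/mol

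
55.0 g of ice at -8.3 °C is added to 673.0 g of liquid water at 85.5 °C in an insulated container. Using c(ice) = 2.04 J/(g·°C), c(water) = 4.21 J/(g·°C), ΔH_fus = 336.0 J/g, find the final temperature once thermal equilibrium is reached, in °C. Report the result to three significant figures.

Heat to bring ice to 0 °C and melt it: q₁ = 55.0×2.04×8.3 + 55.0×336.0 = 19411 J
Heat the water can supply cooling to 0 °C: 673.0×4.21×85.5 = 242250 J > q₁, so all ice melts.
Energy balance: 673.0×4.21×(85.5 − T) = 19411 + 55.0×4.21×(T − 0)
2833.33(85.5 − T) = 19411 + 231.55 T
242250 − 19411 = 3064.88 T
T = 222839 / 3064.88 = 72.71 °C

T_f = 72.7 °C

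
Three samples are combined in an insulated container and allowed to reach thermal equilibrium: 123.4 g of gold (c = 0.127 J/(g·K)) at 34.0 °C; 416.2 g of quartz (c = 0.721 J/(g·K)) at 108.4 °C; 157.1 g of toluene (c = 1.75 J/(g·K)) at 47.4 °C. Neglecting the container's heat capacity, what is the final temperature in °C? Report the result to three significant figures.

T_f = 78.0 °C

Σ mᵢcᵢ(T − Tᵢ) = 0  ⇒  T = Σ mᵢcᵢTᵢ / Σ mᵢcᵢ
Σ mᵢcᵢ = 123.4×0.127 + 416.2×0.721 + 157.1×1.75 = 590.6770
Σ mᵢcᵢTᵢ = 15.6718×34.0 + 300.0802×108.4 + 274.925×47.4 = 46093
T = 46093 / 590.6770 = 78.03 °C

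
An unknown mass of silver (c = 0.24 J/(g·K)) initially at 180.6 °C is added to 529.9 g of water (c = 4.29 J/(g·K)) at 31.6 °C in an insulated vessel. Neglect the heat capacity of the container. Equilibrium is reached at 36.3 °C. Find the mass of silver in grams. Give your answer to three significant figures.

q_gained = (529.9 × 4.29) × (36.3 − 31.6) = 10684 J
q_lost = m × 0.24 × (180.6 − 36.3) = 34.632 m
m = 10684 / 34.632 = 309 g

m = 309 g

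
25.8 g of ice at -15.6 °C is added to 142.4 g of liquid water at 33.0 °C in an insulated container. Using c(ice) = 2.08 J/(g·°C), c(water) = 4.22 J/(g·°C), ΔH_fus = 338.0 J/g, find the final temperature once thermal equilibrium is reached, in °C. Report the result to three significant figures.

Heat to bring ice to 0 °C and melt it: q₁ = 25.8×2.08×15.6 + 25.8×338.0 = 9557.6 J
Heat the water can supply cooling to 0 °C: 142.4×4.22×33.0 = 19830.6 J > q₁, so all ice melts.
Energy balance: 142.4×4.22×(33.0 − T) = 9557.6 + 25.8×4.22×(T − 0)
600.928(33.0 − T) = 9557.6 + 108.876 T
19830.6 − 9557.6 = 709.804 T
T = 10273.0 / 709.804 = 14.47 °C

T_f = 14.5 °C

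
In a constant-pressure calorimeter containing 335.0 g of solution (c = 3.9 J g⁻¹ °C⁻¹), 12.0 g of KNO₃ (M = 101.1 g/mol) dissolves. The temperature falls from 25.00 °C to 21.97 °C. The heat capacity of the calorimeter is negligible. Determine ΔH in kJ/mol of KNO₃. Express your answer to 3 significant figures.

|ΔT| = |21.97 − 25.00| = 3.03 °C
|q_surr| = (335.0 × 3.9) × 3.03 = 1306.5 × 3.03 = 3959 J
n(KNO₃) = 12.0 / 101.1 = 0.1187 mol
Temperature fell, so q_rxn = +|q_surr| = 3.959 kJ
ΔH = q_rxn / n = 33.35 kJ/mol

ΔH = 33.4 kJ/mol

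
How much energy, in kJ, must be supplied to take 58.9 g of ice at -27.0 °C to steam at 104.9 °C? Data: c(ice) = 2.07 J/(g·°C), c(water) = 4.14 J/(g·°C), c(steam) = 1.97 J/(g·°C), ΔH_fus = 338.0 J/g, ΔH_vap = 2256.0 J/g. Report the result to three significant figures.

q = 181 kJ

q1 (heat ice -27.0→0.0 °C): 58.9 × 2.07 × 27.0 = 3292 J
q2 (melt at 0 °C): 58.9 × 338.0 = 19908 J
q3 (heat water 0.0→100.0 °C): 58.9 × 4.14 × 100.0 = 24385 J
q4 (vaporize at 100 °C): 58.9 × 2256.0 = 132878 J
q5 (heat steam 100.0→104.9 °C): 58.9 × 1.97 × 4.9 = 569 J
Total: 3292 + 19908 + 24385 + 132878 + 569 = 181032 J = 181 kJ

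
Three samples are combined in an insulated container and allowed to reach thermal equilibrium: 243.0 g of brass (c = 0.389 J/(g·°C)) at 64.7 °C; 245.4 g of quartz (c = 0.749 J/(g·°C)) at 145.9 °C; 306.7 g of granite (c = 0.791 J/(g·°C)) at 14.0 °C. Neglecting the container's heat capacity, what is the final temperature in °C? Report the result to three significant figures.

T_f = 69.7 °C

Σ mᵢcᵢ(T − Tᵢ) = 0  ⇒  T = Σ mᵢcᵢTᵢ / Σ mᵢcᵢ
Σ mᵢcᵢ = 243.0×0.389 + 245.4×0.749 + 306.7×0.791 = 520.9313
Σ mᵢcᵢTᵢ = 94.527×64.7 + 183.8046×145.9 + 242.5997×14.0 = 36329
T = 36329 / 520.9313 = 69.74 °C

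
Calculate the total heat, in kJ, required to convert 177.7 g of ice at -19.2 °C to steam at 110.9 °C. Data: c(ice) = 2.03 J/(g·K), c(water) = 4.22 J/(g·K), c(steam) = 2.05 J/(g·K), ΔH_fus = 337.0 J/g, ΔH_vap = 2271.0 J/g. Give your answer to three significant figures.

q = 549 kJ

q1 (heat ice -19.2→0.0 °C): 177.7 × 2.03 × 19.2 = 6926 J
q2 (melt at 0 °C): 177.7 × 337.0 = 59885 J
q3 (heat water 0.0→100.0 °C): 177.7 × 4.22 × 100.0 = 74989 J
q4 (vaporize at 100 °C): 177.7 × 2271.0 = 403557 J
q5 (heat steam 100.0→110.9 °C): 177.7 × 2.05 × 10.9 = 3971 J
Total: 6926 + 59885 + 74989 + 403557 + 3971 = 549328 J = 549 kJ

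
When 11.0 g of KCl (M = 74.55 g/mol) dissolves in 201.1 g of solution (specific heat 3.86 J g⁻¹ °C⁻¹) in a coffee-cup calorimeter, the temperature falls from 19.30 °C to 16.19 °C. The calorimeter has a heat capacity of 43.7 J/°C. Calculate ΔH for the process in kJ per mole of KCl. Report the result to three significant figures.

|ΔT| = |16.19 − 19.30| = 3.11 °C
|q_surr| = (201.1 × 3.86 + 43.7) × 3.11 = 819.946 × 3.11 = 2550 J
n(KCl) = 11.0 / 74.55 = 0.1476 mol
Temperature fell, so q_rxn = +|q_surr| = 2.550 kJ
ΔH = q_rxn / n = 17.28 kJ/mol

ΔH = 17.3 kJ/mol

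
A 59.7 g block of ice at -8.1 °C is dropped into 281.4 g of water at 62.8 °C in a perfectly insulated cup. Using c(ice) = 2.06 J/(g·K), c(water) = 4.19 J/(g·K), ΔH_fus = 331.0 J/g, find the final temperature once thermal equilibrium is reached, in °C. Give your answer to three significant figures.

T_f = 37.3 °C

Heat to bring ice to 0 °C and melt it: q₁ = 59.7×2.06×8.1 + 59.7×331.0 = 20757 J
Heat the water can supply cooling to 0 °C: 281.4×4.19×62.8 = 74045.3 J > q₁, so all ice melts.
Energy balance: 281.4×4.19×(62.8 − T) = 20757 + 59.7×4.19×(T − 0)
1179.066(62.8 − T) = 20757 + 250.143 T
74045.3 − 20757 = 1429.209 T
T = 53288.3 / 1429.209 = 37.29 °C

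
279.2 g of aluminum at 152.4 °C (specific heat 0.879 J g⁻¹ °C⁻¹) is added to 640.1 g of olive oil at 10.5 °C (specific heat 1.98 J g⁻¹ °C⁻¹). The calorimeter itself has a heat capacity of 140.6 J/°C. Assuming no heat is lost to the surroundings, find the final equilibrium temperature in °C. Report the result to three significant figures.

T_f = 31.6 °C

Heat lost by aluminum = heat gained by olive oil + calorimeter.
(279.2)(0.879)(152.4 − T) = [(640.1)(1.98) + 140.6](T − 10.5)
245.4168 (152.4 − T) = 1407.998 (T − 10.5)
37402 − 245.4168 T = 1407.998 T − 14784
52186 = 1653.4148 T
T = 31.56 °C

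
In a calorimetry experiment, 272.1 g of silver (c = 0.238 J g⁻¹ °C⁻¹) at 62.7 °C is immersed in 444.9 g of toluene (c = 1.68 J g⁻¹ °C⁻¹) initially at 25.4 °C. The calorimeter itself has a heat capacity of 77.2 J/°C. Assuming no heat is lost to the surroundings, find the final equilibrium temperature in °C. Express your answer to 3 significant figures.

T_f = 28.1 °C

Heat lost by silver = heat gained by toluene + calorimeter.
(272.1)(0.238)(62.7 − T) = [(444.9)(1.68) + 77.2](T − 25.4)
64.7598 (62.7 − T) = 824.632 (T − 25.4)
4060.4 − 64.7598 T = 824.632 T − 20946
25006.4 = 889.3918 T
T = 28.12 °C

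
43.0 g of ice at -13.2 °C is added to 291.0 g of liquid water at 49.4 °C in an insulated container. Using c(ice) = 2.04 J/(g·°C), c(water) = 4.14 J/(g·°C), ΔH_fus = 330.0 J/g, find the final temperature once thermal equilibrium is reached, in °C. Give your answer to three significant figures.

Heat to bring ice to 0 °C and melt it: q₁ = 43.0×2.04×13.2 + 43.0×330.0 = 15348 J
Heat the water can supply cooling to 0 °C: 291.0×4.14×49.4 = 59514.2 J > q₁, so all ice melts.
Energy balance: 291.0×4.14×(49.4 − T) = 15348 + 43.0×4.14×(T − 0)
1204.74(49.4 − T) = 15348 + 178.02 T
59514.2 − 15348 = 1382.76 T
T = 44166.2 / 1382.76 = 31.94 °C

T_f = 31.9 °C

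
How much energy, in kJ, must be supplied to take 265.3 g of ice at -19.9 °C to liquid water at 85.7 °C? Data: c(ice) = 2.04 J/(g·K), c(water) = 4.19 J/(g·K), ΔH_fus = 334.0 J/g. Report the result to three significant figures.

q = 195 kJ

q1 (heat ice -19.9→0.0 °C): 265.3 × 2.04 × 19.9 = 10770 J
q2 (melt at 0 °C): 265.3 × 334.0 = 88610 J
q3 (heat water 0.0→85.7 °C): 265.3 × 4.19 × 85.7 = 95265 J
Total: 10770 + 88610 + 95265 = 194645 J = 195 kJ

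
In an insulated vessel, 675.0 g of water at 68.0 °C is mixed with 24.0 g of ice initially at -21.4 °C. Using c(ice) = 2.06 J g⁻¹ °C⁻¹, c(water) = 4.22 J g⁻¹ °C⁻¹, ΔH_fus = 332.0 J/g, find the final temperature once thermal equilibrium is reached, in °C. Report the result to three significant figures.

Heat to bring ice to 0 °C and melt it: q₁ = 24.0×2.06×21.4 + 24.0×332.0 = 9026.0 J
Heat the water can supply cooling to 0 °C: 675.0×4.22×68.0 = 193698 J > q₁, so all ice melts.
Energy balance: 675.0×4.22×(68.0 − T) = 9026.0 + 24.0×4.22×(T − 0)
2848.5(68.0 − T) = 9026.0 + 101.28 T
193698 − 9026.0 = 2949.78 T
T = 184672.0 / 2949.78 = 62.61 °C

T_f = 62.6 °C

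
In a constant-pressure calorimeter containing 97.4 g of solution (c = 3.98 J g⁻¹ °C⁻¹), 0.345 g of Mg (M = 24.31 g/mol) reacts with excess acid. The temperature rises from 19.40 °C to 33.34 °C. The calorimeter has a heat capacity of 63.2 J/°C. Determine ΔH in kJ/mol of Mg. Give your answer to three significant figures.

|ΔT| = |33.34 − 19.40| = 13.94 °C
|q_surr| = (97.4 × 3.98 + 63.2) × 13.94 = 450.852 × 13.94 = 6285 J
n(Mg) = 0.345 / 24.31 = 0.01419 mol
Temperature rose, so q_rxn = −|q_surr| = -6.285 kJ
ΔH = q_rxn / n = -442.9 kJ/mol

ΔH = -443 kJ/mol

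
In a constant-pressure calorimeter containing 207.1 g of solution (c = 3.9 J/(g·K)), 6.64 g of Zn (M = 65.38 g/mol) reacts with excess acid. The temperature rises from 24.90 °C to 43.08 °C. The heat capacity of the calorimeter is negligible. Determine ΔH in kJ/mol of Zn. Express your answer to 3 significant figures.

|ΔT| = |43.08 − 24.90| = 18.18 °C
|q_surr| = (207.1 × 3.9) × 18.18 = 807.69 × 18.18 = 14684 J
n(Zn) = 6.64 / 65.38 = 0.10156 mol
Temperature rose, so q_rxn = −|q_surr| = -14.684 kJ
ΔH = q_rxn / n = -144.6 kJ/mol

ΔH = -145 kJ/mol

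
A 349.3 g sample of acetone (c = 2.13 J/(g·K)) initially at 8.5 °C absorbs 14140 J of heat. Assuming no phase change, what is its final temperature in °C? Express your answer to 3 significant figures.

ΔT = q / (m c) = 14140 / (349.3 × 2.13) = 19.01 °C
T_f = 8.5 + 19.01 = 27.51 °C

T_f = 27.5 °C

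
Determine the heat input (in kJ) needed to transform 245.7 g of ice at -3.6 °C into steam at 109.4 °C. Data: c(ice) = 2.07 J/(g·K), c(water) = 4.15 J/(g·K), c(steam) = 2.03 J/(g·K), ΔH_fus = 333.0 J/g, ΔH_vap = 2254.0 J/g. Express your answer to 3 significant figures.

q1 (heat ice -3.6→0.0 °C): 245.7 × 2.07 × 3.6 = 1831 J
q2 (melt at 0 °C): 245.7 × 333.0 = 81818 J
q3 (heat water 0.0→100.0 °C): 245.7 × 4.15 × 100.0 = 101966 J
q4 (vaporize at 100 °C): 245.7 × 2254.0 = 553808 J
q5 (heat steam 100.0→109.4 °C): 245.7 × 2.03 × 9.4 = 4688 J
Total: 1831 + 81818 + 101966 + 553808 + 4688 = 744111 J = 744 kJ

q = 744 kJ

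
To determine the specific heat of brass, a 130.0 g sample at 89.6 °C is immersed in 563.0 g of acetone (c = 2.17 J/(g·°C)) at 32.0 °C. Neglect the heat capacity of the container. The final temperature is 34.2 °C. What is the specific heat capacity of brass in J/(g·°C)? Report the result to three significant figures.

q_gained = (563.0 × 2.17) × (34.2 − 32.0) = 2688 J
q_lost = 130.0 × c × (89.6 − 34.2) = 7202 c
Set equal: c = 2688 / 7202 = 0.373 J/(g·°C)

c = 0.373 J/(g·°C)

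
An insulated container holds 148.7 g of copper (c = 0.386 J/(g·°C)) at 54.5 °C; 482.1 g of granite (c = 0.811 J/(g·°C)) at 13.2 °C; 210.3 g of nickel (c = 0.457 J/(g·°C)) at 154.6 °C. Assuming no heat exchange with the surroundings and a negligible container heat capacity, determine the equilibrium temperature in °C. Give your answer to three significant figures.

T_f = 42.5 °C

Σ mᵢcᵢ(T − Tᵢ) = 0  ⇒  T = Σ mᵢcᵢTᵢ / Σ mᵢcᵢ
Σ mᵢcᵢ = 148.7×0.386 + 482.1×0.811 + 210.3×0.457 = 544.4884
Σ mᵢcᵢTᵢ = 57.3982×54.5 + 390.9831×13.2 + 96.1071×154.6 = 23147
T = 23147 / 544.4884 = 42.51 °C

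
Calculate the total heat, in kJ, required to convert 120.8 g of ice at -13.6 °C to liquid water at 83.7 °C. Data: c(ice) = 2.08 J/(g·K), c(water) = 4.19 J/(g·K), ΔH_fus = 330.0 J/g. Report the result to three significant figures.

q1 (heat ice -13.6→0.0 °C): 120.8 × 2.08 × 13.6 = 3417 J
q2 (melt at 0 °C): 120.8 × 330.0 = 39864 J
q3 (heat water 0.0→83.7 °C): 120.8 × 4.19 × 83.7 = 42365 J
Total: 3417 + 39864 + 42365 = 85646 J = 85.6 kJ

q = 85.6 kJ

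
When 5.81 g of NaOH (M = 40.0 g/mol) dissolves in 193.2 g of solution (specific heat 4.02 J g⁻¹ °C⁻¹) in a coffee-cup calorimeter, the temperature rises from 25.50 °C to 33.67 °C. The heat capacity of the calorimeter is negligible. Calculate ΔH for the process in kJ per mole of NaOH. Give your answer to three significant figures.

|ΔT| = |33.67 − 25.50| = 8.17 °C
|q_surr| = (193.2 × 4.02) × 8.17 = 776.664 × 8.17 = 6345 J
n(NaOH) = 5.81 / 40.0 = 0.1453 mol
Temperature rose, so q_rxn = −|q_surr| = -6.345 kJ
ΔH = q_rxn / n = -43.67 kJ/mol

ΔH = -43.7 kJ/mol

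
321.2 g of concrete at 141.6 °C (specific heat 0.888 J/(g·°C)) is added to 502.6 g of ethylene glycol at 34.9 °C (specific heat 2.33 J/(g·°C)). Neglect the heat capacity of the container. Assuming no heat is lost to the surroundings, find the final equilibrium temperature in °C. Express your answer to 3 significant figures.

T_f = 55.8 °C

Heat lost by concrete = heat gained by ethylene glycol.
(321.2)(0.888)(141.6 − T) = (502.6)(2.33)(T − 34.9)
285.2256 (141.6 − T) = 1171.058 (T − 34.9)
40388 − 285.2256 T = 1171.058 T − 40870
81258 = 1456.2836 T
T = 55.80 °C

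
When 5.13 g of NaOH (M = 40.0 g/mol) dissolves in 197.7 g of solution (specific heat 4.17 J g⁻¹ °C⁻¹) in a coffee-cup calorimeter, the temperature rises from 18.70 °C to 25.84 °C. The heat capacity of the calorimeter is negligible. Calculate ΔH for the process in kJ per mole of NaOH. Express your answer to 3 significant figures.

ΔH = -45.9 kJ/mol

|ΔT| = |25.84 − 18.70| = 7.14 °C
|q_surr| = (197.7 × 4.17) × 7.14 = 824.409 × 7.14 = 5886 J
n(NaOH) = 5.13 / 40.0 = 0.1283 mol
Temperature rose, so q_rxn = −|q_surr| = -5.886 kJ
ΔH = q_rxn / n = -45.88 kJ/mol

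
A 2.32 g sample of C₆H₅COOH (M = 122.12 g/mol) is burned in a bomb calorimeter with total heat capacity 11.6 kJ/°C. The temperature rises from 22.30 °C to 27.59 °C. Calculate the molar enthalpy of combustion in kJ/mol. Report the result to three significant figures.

ΔT = 27.59 − 22.30 = 5.29 °C
q_cal = C_cal × ΔT = 11.6 × 5.29 = 61.364 kJ
n = 2.32 / 122.12 = 0.01900 mol
q_rxn = −q_cal = -61.364 kJ
ΔH = -61.364 / 0.01900 = -3230 kJ/mol

ΔH = -3230 kJ/mol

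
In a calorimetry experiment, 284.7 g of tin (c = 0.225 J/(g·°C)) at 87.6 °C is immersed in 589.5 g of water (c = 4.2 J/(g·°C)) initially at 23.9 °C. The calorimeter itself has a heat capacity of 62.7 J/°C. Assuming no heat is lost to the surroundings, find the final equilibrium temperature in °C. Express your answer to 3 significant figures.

T_f = 25.5 °C

Heat lost by tin = heat gained by water + calorimeter.
(284.7)(0.225)(87.6 − T) = [(589.5)(4.2) + 62.7](T − 23.9)
64.0575 (87.6 − T) = 2538.6 (T − 23.9)
5611.4 − 64.0575 T = 2538.6 T − 60673
66284.4 = 2602.6575 T
T = 25.47 °C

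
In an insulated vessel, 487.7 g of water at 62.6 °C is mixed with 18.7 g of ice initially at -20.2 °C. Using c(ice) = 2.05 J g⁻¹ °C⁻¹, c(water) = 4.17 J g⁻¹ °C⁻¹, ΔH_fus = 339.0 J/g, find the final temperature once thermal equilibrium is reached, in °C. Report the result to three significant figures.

T_f = 56.9 °C

Heat to bring ice to 0 °C and melt it: q₁ = 18.7×2.05×20.2 + 18.7×339.0 = 7113.7 J
Heat the water can supply cooling to 0 °C: 487.7×4.17×62.6 = 127310 J > q₁, so all ice melts.
Energy balance: 487.7×4.17×(62.6 − T) = 7113.7 + 18.7×4.17×(T − 0)
2033.709(62.6 − T) = 7113.7 + 77.979 T
127310 − 7113.7 = 2111.688 T
T = 120196.3 / 2111.688 = 56.92 °C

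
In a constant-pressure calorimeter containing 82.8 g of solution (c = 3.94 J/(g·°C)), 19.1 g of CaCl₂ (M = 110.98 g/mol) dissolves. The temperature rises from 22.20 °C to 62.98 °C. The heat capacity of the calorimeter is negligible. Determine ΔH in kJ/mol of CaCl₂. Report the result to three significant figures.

ΔH = -77.3 kJ/mol

|ΔT| = |62.98 − 22.20| = 40.78 °C
|q_surr| = (82.8 × 3.94) × 40.78 = 326.232 × 40.78 = 13300 J
n(CaCl₂) = 19.1 / 110.98 = 0.1721 mol
Temperature rose, so q_rxn = −|q_surr| = -13.30 kJ
ΔH = q_rxn / n = -77.28 kJ/mol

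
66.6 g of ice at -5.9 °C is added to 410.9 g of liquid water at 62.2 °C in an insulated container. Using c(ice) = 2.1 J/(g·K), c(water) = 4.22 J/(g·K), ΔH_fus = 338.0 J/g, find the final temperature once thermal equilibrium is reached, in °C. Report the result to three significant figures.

Heat to bring ice to 0 °C and melt it: q₁ = 66.6×2.1×5.9 + 66.6×338.0 = 23336 J
Heat the water can supply cooling to 0 °C: 410.9×4.22×62.2 = 107855 J > q₁, so all ice melts.
Energy balance: 410.9×4.22×(62.2 − T) = 23336 + 66.6×4.22×(T − 0)
1733.998(62.2 − T) = 23336 + 281.052 T
107855 − 23336 = 2015.050 T
T = 84519 / 2015.050 = 41.94 °C

T_f = 41.9 °C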